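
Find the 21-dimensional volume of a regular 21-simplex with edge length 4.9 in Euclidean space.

Volume = 4.9^21 · √(22/2^21) / 21! ≈ 1.97774e-08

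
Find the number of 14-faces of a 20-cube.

Number of 14-faces = C(20,14) · 2^(20-14) = 38760 · 64 = 2480640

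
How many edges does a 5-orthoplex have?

f_1(5-orthoplex) = 2^2 · (5 choose 2) = 40.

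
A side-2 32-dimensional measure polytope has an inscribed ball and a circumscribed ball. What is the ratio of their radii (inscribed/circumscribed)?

r_in = 2/2 (half the side); r_out = 2√32/2 (half the diagonal). Ratio = 1/√32 ≈ 0.176777.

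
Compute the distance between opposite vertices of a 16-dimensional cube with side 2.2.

The space diagonal of an n-cube of side s is s√n. Here 2.2·√16 = 8.8.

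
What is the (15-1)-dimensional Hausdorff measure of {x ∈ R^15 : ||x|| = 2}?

S = n·V_n(r)/r = 15·V_15(2)/2 (volume-to-surface relation), giving 4194304·π^7/135135 ≈ 93743.5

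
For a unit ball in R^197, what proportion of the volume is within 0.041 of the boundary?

Shell fraction = 1 - (1-0.041)^197 ≈ 0.999738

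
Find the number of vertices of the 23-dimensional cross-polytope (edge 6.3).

An n-cross-polytope has 2n vertices; here n = 23, giving 46.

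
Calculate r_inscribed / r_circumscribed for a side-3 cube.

Ratio = (s/2)/(s√3/2) = 3^(-1/2) ≈ 0.57735.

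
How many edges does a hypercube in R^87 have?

Number of 1-faces = C(87,1)·2^(87-1) = 87·77371252455336267181195264 = 6731298963614255244763987968.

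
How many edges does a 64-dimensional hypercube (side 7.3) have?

Number of 1-faces = C(64,1)·2^(64-1) = 64·9223372036854775808 = 590295810358705651712.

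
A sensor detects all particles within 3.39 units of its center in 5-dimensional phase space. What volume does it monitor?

V_5(3.39) = π^(5/2) · (3.39)^5 / Γ(5/2 + 1) ≈ 2356.66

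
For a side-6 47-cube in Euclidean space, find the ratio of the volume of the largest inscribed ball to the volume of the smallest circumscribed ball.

Volume scales as r^n, and r_in/r_out = 1/√47, giving (1/√47)^47 ≈ 5.07809e-40.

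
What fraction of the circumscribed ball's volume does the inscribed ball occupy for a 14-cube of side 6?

Volume scales as r^n, and r_in/r_out = 1/√14, giving (1/√14)^14 ≈ 9.48645e-09.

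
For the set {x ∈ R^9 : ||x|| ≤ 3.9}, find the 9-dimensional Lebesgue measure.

The n-ball volume is π^(n/2)·r^n/Γ(n/2+1). With n=9, r=3.9: V ≈ 688492.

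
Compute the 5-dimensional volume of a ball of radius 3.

Volume = π^{5/2}·(3)^5/Γ(7/2) = 648·π^2/5 ≈ 1279.1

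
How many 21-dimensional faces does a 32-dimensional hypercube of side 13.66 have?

Choose 21 of 32 axes to span the face (C(32,21) = 129024480 ways), then fix each of the remaining 11 coordinates at one of its two extreme values (2^11 = 2048 ways): 129024480·2048 = 264242135040.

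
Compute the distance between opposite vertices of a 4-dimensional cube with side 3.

d = √(3² + 3² + ... + 3²) [4 terms] = √(4·3²) = 3√4 = 6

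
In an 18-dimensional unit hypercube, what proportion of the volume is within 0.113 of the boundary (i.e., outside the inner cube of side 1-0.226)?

Shell fraction = 1 - (1-0.226)^18 ≈ 0.990061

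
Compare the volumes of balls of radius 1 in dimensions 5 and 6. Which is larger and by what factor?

V_5(1) ≈ 5.26379, V_6(1) ≈ 5.16771. The 5-ball is larger by a factor of 1.019.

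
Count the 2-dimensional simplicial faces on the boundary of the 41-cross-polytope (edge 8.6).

An n-cross-polytope has 2^(k+1)·C(n,k+1) k-faces. Here 2^3·C(41,3) = 8·10660 = 85280.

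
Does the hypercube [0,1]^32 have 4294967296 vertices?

True. The 32-cube has 2^32 = 4294967296 vertices.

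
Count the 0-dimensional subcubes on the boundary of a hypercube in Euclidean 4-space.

f_0(4-cube) = (4 choose 0) · 2^4 = 16.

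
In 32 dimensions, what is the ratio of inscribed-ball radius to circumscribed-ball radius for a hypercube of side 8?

r_in / r_out = (8/2) / (8√32/2) = 1/√32 ≈ 0.176777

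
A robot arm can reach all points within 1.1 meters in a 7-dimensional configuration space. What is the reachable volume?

Volume = π^{7/2}·(1.1)^7/Γ(9/2) ≈ 9.20723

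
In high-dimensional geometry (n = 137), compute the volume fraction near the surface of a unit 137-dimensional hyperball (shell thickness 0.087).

1 - (1-0.087)^137 ≈ 0.9999961585 ≈ 99.999616%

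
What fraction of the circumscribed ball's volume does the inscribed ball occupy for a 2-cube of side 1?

The radii are 1/2 and 1√2/2, so the volume ratio is (1/√2)^2 = 2^{-2/2} ≈ 0.5.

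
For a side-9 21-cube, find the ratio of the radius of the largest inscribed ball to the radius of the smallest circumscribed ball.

Ratio = (s/2)/(s√21/2) = 21^(-1/2) ≈ 0.218218.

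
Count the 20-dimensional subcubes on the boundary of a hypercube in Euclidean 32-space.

An n-cube has C(n,k)·2^(n-k) k-faces. Here C(32,20)·2^12 = 225792840·4096 = 924847472640.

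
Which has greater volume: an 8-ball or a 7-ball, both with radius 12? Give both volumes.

V_8(12) ≈ 1.74517e+09. V_7(12) ≈ 1.69297e+08. The 8-ball is larger.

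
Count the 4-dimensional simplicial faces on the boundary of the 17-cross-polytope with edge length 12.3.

An n-cross-polytope has 2^(k+1)·C(n,k+1) k-faces. Here 2^5·C(17,5) = 32·6188 = 198016.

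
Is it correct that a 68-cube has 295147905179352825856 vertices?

True. The 68-cube has 2^68 = 295147905179352825856 vertices.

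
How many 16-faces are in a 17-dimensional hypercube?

An n-cube has C(n,k)·2^(n-k) k-faces. Here C(17,16)·2^1 = 17·2 = 34.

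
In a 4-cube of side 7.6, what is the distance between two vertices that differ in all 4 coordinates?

d = √(7.6² + 7.6² + ... + 7.6²) [4 terms] = √(4·7.6²) = 7.6√4 = 15.2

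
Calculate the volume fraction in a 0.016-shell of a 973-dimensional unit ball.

Shell fraction = 1 - (1-0.016)^973 ≈ 0.9999998472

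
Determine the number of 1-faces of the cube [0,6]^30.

Choose 1 of 30 axes to span the face (C(30,1) = 30 ways), then fix each of the remaining 29 coordinates at one of its two extreme values (2^29 = 536870912 ways): 30·536870912 = 16106127360.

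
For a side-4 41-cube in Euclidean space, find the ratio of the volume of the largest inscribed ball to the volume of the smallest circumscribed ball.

V_in/V_out = n^(-n/2) = 41^(-41/2) ≈ 8.66824e-34.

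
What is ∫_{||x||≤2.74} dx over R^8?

V_8(2.74) = π^(8/2) · (2.74)^8 / Γ(8/2 + 1) ≈ 12894.2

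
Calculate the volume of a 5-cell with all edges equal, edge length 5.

Volume = 5^4 · √(5/2^4) / 4! ≈ 14.5577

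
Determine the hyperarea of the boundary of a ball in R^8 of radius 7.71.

S = n·V_n(r)/r = 8·V_8(7.71)/7.71 (volume-to-surface relation), giving 5.25846e+07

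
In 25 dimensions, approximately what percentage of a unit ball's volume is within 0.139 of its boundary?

1 - (1-0.139)^25 ≈ 0.976282 ≈ 97.63%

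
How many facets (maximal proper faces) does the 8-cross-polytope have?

An n-cross-polytope has 2^(k+1)·C(n,k+1) k-faces. Here 2^8·C(8,8) = 256·1 = 256.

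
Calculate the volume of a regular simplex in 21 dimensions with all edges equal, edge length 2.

For a regular n-simplex with edge a, V = (a^n / n!)·√((n+1)/2^n). With a=2, n=21: V ≈ 1.32948e-16.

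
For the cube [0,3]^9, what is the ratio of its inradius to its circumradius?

r_in = 3/2 (half the side); r_out = 3√9/2 (half the diagonal). Ratio = 1/√9 ≈ 0.333333.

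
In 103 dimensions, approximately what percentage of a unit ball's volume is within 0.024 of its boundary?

1 - (1-0.024)^103 ≈ 0.918091 ≈ 91.81%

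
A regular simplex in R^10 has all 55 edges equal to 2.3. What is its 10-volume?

For a regular n-simplex with edge a, V = (a^n / n!)·√((n+1)/2^n). With a=2.3, n=10: V ≈ 0.000118321.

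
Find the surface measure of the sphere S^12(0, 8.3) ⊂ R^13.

The surface area of an n-ball is 2π^(n/2) r^(n-1) / Γ(n/2). For n=13, r=8.3: 1.26538e+12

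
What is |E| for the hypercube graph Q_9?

An n-cube has n·2^(n-1) edges. With n = 9: 9·256 = 2304.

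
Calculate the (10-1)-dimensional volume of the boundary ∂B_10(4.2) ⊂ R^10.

The surface area of an n-ball is 2π^(n/2) r^(n-1) / Γ(n/2). For n=10, r=4.2: 1.03708e+07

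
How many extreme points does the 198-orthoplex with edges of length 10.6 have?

The vertices are ±e_1, ..., ±e_198, so there are 2·198 = 396.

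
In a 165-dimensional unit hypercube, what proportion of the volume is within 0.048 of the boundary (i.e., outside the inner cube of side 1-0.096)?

Shell fraction = 1 - (1-0.096)^165 ≈ 0.9999999414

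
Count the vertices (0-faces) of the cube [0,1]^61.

Number of vertices = 2^61 = 2305843009213693952.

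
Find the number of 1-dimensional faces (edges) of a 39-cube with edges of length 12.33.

An n-cube has n·2^(n-1) edges. With n = 39: 39·274877906944 = 10720238370816.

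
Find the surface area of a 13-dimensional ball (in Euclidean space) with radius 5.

The surface area of an n-ball is 2π^(n/2) r^(n-1) / Γ(n/2). For n=13, r=5: 6250000000·π^6/2079 ≈ 2.89018e+09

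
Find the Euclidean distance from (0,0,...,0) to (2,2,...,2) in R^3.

The space diagonal of an n-cube of side s is s√n. Here 2·√3 ≈ 3.4641.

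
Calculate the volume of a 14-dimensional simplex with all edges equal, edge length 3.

V = (3^14 / 14!) · √((14+1) / 2^14) ≈ 1.66006e-06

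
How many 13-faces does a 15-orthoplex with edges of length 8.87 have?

f_13(15-orthoplex) = 2^14 · (15 choose 14) = 245760.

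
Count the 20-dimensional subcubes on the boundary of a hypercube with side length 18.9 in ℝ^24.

Number of 20-faces = C(24,20) · 2^(24-20) = 10626 · 16 = 170016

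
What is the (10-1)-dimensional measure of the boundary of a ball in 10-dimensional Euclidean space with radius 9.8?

|∂B_10(9.8)| ≈ 2.12619e+10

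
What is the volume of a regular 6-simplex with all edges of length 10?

Volume = 10^6 · √(7/2^6) / 6! ≈ 459.332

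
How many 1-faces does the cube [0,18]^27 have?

Each of the 2^27 = 134217728 vertices has degree 27; total edges = 27·2^27/2 = 1811939328.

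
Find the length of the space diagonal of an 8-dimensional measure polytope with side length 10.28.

||(10.28,10.28,...,10.28)|| = √(8)·10.28 ≈ 29.0762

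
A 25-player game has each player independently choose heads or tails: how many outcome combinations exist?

The 25-cube has 2^25 = 33554432 vertices.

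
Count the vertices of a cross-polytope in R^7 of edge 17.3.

The vertices are ±e_1, ..., ±e_7, so there are 2·7 = 14.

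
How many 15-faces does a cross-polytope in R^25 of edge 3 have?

Number of 15-faces = 2^(15+1) · C(25,15+1) = 65536 · 2042975 = 133888409600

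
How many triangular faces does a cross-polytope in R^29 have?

Each 2-face is the convex hull of 3 vertices, one chosen as ±e_i from each of 3 distinct axes: 2^3·C(29,3) = 29232.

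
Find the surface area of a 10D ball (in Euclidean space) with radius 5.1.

S_10(5.1) = 2·π^(10/2)·(5.1)^9 / Γ(10/2) ≈ 5.9525e+07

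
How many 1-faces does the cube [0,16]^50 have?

Each of the 2^50 = 1125899906842624 vertices has degree 50; total edges = 50·2^50/2 = 28147497671065600.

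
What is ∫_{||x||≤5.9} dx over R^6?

V_6(5.9) = π^(6/2) · (5.9)^6 / Γ(6/2 + 1) ≈ 217977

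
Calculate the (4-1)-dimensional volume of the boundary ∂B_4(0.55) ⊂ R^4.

The surface area of an n-ball is 2π^(n/2) r^(n-1) / Γ(n/2). For n=4, r=0.55: 3.28411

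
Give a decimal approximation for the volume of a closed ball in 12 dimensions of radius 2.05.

V_12(2.05) = π^(12/2) · (2.05)^12 / Γ(12/2 + 1) ≈ 7355.51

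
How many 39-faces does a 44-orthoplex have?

Number of 39-faces = 2^(39+1) · C(44,39+1) = 1099511627776 · 135751 = 149259802982219776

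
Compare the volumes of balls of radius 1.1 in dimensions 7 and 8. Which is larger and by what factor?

V_7(1.1) ≈ 9.20723, V_8(1.1) ≈ 8.70021. The 7-ball is larger by a factor of 1.058.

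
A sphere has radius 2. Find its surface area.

The surface area of an n-ball is 2π^(n/2) r^(n-1) / Γ(n/2). For n=3, r=2: 4πr² = 4π·(2)² ≈ 50.2655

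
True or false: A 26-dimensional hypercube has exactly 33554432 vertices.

False. The 26-cube has 2^26 = 67108864 vertices.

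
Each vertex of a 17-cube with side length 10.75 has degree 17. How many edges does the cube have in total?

Number of 1-faces = C(17,1)·2^(17-1) = 17·65536 = 1114112.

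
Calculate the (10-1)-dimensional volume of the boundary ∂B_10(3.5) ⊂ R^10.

The surface area of an n-ball is 2π^(n/2) r^(n-1) / Γ(n/2). For n=10, r=3.5: 40353607·π^5/6144 ≈ 2.00993e+06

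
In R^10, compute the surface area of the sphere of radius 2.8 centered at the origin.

|∂B_10(2.8)| ≈ 269768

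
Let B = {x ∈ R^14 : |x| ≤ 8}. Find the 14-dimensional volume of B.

V_14(8) = π^(14/2) · (8)^14 / Γ(14/2 + 1) = 274877906944·π^7/315 ≈ 2.63559e+12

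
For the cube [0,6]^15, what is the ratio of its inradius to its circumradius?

Ratio = (s/2)/(s√15/2) = 15^(-1/2) ≈ 0.258199.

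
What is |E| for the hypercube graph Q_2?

The 2-cube has n·2^(n-1) = 2·2^1 = 2·2 = 4 edges.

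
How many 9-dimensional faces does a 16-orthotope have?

An n-cube has C(n,k)·2^(n-k) k-faces. Here C(16,9)·2^7 = 11440·128 = 1464320.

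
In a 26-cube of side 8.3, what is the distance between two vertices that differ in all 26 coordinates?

d = √(8.3² + 8.3² + ... + 8.3²) [26 terms] = √(26·8.3²) = 8.3√26 ≈ 42.3219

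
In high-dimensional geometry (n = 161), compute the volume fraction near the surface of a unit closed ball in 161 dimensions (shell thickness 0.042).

1 - (1-0.042)^161 ≈ 0.999 ≈ 99.90%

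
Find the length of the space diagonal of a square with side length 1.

The space diagonal of an n-cube of side s is s√n. Here 1·√2 ≈ 1.41421.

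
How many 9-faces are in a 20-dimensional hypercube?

An n-cube has C(n,k)·2^(n-k) k-faces. Here C(20,9)·2^11 = 167960·2048 = 343982080.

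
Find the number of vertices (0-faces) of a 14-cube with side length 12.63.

Choose 0 of 14 axes to span the face (C(14,0) = 1 way), then fix each of the remaining 14 coordinates at one of its two extreme values (2^14 = 16384 ways): 1·16384 = 16384.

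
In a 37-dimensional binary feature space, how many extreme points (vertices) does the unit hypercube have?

Number of vertices = 2^37 = 137438953472.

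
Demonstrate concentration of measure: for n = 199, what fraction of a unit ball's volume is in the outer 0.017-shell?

1 - (1-0.017)^199 ≈ 0.967028 ≈ 96.70%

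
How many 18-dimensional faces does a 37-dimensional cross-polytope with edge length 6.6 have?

Number of 18-faces = 2^(18+1) · C(37,18+1) = 524288 · 17672631900 = 9265548833587200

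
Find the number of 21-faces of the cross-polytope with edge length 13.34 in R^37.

An n-cross-polytope has 2^(k+1)·C(n,k+1) k-faces. Here 2^22·C(37,22) = 4194304·9364199760 = 39276300510167040.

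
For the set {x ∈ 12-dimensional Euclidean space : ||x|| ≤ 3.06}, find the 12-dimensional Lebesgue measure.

V_12(3.06) = π^(12/2) · (3.06)^12 / Γ(12/2 + 1) ≈ 899961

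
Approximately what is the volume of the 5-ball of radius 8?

The n-ball volume is π^(n/2)·r^n/Γ(n/2+1). With n=5, r=8: V = 262144·π^2/15 ≈ 172484.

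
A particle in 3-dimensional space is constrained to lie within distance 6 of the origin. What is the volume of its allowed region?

V = 288·π ≈ 904.779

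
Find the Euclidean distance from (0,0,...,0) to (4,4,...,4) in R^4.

The space diagonal of an n-cube of side s is s√n. Here 4·√4 = 8.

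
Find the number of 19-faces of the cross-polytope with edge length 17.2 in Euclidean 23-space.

An n-cross-polytope has 2^(k+1)·C(n,k+1) k-faces. Here 2^20·C(23,20) = 1048576·1771 = 1857028096.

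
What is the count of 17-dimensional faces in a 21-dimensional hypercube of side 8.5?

f_17(21-cube) = (21 choose 17) · 2^4 = 95760.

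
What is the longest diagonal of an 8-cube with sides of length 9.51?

||(9.51,9.51,...,9.51)|| = √(8)·9.51 ≈ 26.8983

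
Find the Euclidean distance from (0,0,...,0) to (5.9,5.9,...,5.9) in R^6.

d = √(5.9² + 5.9² + ... + 5.9²) [6 terms] = √(6·5.9²) = 5.9√6 ≈ 14.452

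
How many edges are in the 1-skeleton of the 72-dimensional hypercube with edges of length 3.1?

The 72-cube has n·2^(n-1) = 72·2^71 = 72·2361183241434822606848 = 170005193383307227693056 edges.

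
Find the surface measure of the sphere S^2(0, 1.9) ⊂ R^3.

S = n·V_n(r)/r = 3·V_3(1.9)/1.9 (volume-to-surface relation), giving 4πr² = 4π·(1.9)² ≈ 45.3646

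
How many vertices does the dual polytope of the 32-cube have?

An n-cross-polytope has 2n vertices; here n = 32, giving 64.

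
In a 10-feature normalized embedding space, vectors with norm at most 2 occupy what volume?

V_10(2) = π^(10/2) · (2)^10 / Γ(10/2 + 1) = 128·π^5/15 ≈ 2611.37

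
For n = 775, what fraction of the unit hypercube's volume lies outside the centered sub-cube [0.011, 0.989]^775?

Shell fraction = 1 - (1-0.022)^775 ≈ 0.9999999674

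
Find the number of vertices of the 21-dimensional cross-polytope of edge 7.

Number of vertices = 2n = 42.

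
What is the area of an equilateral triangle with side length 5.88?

Area = (√3/4) · 5.88² = 14.9712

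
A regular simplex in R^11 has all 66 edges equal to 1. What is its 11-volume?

V = (1^11 / 11!) · √((11+1) / 2^11) ≈ 1.91765e-09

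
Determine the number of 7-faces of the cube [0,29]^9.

Number of 7-faces = C(9,7) · 2^(9-7) = 36 · 4 = 144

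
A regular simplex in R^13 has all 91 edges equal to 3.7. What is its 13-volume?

Volume = 3.7^13 · √(14/2^13) / 13! ≈ 0.0001617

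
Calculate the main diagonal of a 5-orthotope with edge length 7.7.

Diagonal = √5 · 7.7 ≈ 17.2177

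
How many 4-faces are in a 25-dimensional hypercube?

f_4(25-cube) = (25 choose 4) · 2^21 = 26528972800.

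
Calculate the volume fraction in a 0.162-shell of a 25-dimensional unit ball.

1 - (1-0.162)^25 ≈ 0.987947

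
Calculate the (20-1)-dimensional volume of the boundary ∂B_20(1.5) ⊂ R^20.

The surface area of an n-ball is 2π^(n/2) r^(n-1) / Γ(n/2). For n=20, r=1.5: 14348907·π^10/1174405120 ≈ 1144.19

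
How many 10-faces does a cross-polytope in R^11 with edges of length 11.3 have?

An n-cross-polytope has 2^(k+1)·C(n,k+1) k-faces. Here 2^11·C(11,11) = 2048·1 = 2048.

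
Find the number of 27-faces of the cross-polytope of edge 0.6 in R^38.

Each 27-face is the convex hull of 28 vertices, one chosen as ±e_i from each of 28 distinct axes: 2^28·C(38,28) = 126898501358452736.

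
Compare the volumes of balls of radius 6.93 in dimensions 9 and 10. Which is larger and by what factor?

V_9(6.93) ≈ 1.21595e+08, V_10(6.93) ≈ 6.51479e+08. The 10-ball is larger by a factor of 5.358.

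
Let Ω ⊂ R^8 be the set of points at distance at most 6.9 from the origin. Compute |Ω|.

Volume = π^{8/2}·(6.9)^8/Γ(5) ≈ 2.08536e+07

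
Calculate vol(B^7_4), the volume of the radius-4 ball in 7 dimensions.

The n-ball volume is π^(n/2)·r^n/Γ(n/2+1). With n=7, r=4: V = 262144·π^3/105 ≈ 77410.6.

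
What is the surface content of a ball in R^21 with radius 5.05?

S_21(5.05) = 2·π^(21/2)·(5.05)^20 / Γ(21/2) ≈ 3.40875e+13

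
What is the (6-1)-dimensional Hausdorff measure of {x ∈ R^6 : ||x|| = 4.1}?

The surface area of an n-ball is 2π^(n/2) r^(n-1) / Γ(n/2). For n=6, r=4.1: 35922.7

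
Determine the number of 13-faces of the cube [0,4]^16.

f_13(16-cube) = (16 choose 13) · 2^3 = 4480.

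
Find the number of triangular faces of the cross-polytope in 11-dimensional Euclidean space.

Each 2-face is the convex hull of 3 vertices, one chosen as ±e_i from each of 3 distinct axes: 2^3·C(11,3) = 1320.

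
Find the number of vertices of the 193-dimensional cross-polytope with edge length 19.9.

The 193-dimensional cross-polytope has 2n = 2·193 = 386 vertices.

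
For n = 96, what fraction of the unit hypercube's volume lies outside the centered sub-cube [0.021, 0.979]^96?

1 - (1 - 2·0.021)^96 = 1 - 0.958^96 ≈ 0.983741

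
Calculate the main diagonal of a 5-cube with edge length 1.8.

Diagonal = √5 · 1.8 ≈ 4.02492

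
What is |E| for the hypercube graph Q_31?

The 31-cube has n·2^(n-1) = 31·2^30 = 31·1073741824 = 33285996544 edges.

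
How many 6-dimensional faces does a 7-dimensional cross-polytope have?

f_6(7-orthoplex) = 2^7 · (7 choose 7) = 128.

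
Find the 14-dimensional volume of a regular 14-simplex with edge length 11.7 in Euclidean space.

V = (11.7^14 / 14!) · √((14+1) / 2^14) ≈ 312.629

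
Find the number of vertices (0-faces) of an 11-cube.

An n-cube has C(n,k)·2^(n-k) k-faces. Here C(11,0)·2^11 = 1·2048 = 2048.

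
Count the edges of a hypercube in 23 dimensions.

Number of 1-faces = C(23,1)·2^(23-1) = 23·4194304 = 96468992.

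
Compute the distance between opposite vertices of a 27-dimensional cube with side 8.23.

||(8.23,8.23,...,8.23)|| = √(27)·8.23 ≈ 42.7643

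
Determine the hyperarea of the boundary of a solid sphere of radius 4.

S_3(4) = 2·π^(3/2)·(4)^2 / Γ(3/2) = 4πr² = 4π·(4)² ≈ 201.062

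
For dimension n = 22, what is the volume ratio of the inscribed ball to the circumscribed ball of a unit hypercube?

Volume scales as r^n, and r_in/r_out = 1/√22, giving (1/√22)^22 ≈ 1.7114e-15.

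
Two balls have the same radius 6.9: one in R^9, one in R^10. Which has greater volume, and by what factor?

V_9(6.9) ≈ 1.16939e+08, V_10(6.9) ≈ 6.2382e+08. The 10-ball is larger by a factor of 5.335.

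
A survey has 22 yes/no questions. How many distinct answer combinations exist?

Number of vertices = 2^22 = 4194304.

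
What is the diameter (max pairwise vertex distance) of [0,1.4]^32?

d = √(1.4² + 1.4² + ... + 1.4²) [32 terms] = √(32·1.4²) = 1.4√32 ≈ 7.9196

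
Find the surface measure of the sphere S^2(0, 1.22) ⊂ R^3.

The surface area of an n-ball is 2π^(n/2) r^(n-1) / Γ(n/2). For n=3, r=1.22: 4πr² = 4π·(1.22)² ≈ 18.7038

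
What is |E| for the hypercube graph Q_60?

Each of the 2^60 = 1152921504606846976 vertices has degree 60; total edges = 60·2^60/2 = 34587645138205409280.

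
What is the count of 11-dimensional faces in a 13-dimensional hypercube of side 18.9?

Number of 11-faces = C(13,11) · 2^(13-11) = 78 · 4 = 312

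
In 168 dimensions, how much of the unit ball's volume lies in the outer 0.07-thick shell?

1 - (1-0.07)^168 ≈ 0.999995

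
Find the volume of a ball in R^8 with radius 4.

V = 8192·π^4/3 ≈ 265992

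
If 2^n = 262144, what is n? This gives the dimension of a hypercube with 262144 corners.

Since 2^n = 262144, we have n = 18.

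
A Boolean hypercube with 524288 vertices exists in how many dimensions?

n = log_2(524288) = 19.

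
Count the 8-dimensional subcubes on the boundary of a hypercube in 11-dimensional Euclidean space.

f_8(11-cube) = (11 choose 8) · 2^3 = 1320.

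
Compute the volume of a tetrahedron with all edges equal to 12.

Volume = (√2/12) · 12³ = 203.647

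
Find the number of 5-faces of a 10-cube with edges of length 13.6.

Number of 5-faces = C(10,5) · 2^(10-5) = 252 · 32 = 8064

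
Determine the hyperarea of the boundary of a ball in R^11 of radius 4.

S = n·V_n(r)/r = 11·V_11(4)/4 (volume-to-surface relation), giving 67108864·π^5/945 ≈ 2.17319e+07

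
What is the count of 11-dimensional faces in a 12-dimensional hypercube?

Choose 11 of 12 axes to span the face (C(12,11) = 12 ways), then fix each of the remaining 1 coordinate at one of its two extreme values (2^1 = 2 ways): 12·2 = 24.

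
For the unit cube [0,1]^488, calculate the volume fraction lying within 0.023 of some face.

1 - (1 - 2·0.023)^488 = 1 - 0.954^488 ≈ 1 - 1.046e-10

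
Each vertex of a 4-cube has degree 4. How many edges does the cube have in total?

Number of 1-faces = C(4,1)·2^(4-1) = 4·8 = 32.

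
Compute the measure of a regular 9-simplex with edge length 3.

V = (3^9 / 9!) · √((9+1) / 2^9) ≈ 0.00758042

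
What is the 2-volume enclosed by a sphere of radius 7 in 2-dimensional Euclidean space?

The n-ball volume is π^(n/2)·r^n/Γ(n/2+1). With n=2, r=7: V = 49·π ≈ 153.938.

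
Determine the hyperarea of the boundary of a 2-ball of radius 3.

|∂B_2(3)| = 2πr = 2π·3 ≈ 18.8496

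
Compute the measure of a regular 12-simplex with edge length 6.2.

V = (6.2^12 / 12!) · √((12+1) / 2^12) ≈ 0.37945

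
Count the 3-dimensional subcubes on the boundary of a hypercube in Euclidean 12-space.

An n-cube has C(n,k)·2^(n-k) k-faces. Here C(12,3)·2^9 = 220·512 = 112640.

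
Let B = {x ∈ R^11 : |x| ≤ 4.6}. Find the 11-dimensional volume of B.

Volume = π^{11/2}·(4.6)^11/Γ(13/2) ≈ 3.67655e+07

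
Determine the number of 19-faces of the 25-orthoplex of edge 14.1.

An n-cross-polytope has 2^(k+1)·C(n,k+1) k-faces. Here 2^20·C(25,20) = 1048576·53130 = 55710842880.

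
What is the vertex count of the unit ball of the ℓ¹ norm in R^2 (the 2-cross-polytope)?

An n-cross-polytope has 2n vertices; here n = 2, giving 4.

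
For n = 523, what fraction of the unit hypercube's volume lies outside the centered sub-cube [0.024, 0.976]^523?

1 - (1 - 2·0.024)^523 = 1 - 0.952^523 ≈ 1 - 6.716e-12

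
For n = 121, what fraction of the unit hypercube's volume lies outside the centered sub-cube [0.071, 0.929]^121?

1 - (1 - 2·0.071)^121 = 1 - 0.858^121 ≈ 0.999999991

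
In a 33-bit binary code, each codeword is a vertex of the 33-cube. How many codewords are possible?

Each vertex is a binary string of length 33, so there are 2^33 = 8589934592.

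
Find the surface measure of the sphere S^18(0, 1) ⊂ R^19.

|∂B_19(1)| = 1024·π^9/34459425 ≈ 0.88581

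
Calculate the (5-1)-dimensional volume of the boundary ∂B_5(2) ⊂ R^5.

S = n·V_n(r)/r = 5·V_5(2)/2 (volume-to-surface relation), giving 128·π^2/3 ≈ 421.103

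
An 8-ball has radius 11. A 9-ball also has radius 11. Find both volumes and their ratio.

V_8(11) ≈ 8.70021e+08. V_9(11) ≈ 7.77771e+09. Ratio V_8/V_9 ≈ 0.1119.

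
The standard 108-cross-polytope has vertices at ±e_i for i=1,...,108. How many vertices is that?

The 108-dimensional cross-polytope has 2n = 2·108 = 216 vertices.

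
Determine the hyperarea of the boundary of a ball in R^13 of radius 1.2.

S_13(1.2) = 2·π^(13/2)·(1.2)^12 / Γ(13/2) ≈ 105.55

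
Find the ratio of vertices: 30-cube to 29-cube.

The 30-cube has 2^30 = 1073741824 vertices. The 29-cube has 2^29 = 536870912 vertices. Ratio: 1073741824/536870912 = 2.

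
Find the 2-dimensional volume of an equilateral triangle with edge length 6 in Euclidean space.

Area = (√3/4) · 6² = 15.5885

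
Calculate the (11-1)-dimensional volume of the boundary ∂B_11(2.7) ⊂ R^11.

S = n·V_n(r)/r = 11·V_11(2.7)/2.7 (volume-to-surface relation), giving 426712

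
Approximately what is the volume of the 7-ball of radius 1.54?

V_7(1.54) = π^(7/2) · (1.54)^7 / Γ(7/2 + 1) ≈ 97.0567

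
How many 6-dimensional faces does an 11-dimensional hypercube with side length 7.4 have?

Number of 6-faces = C(11,6) · 2^(11-6) = 462 · 32 = 14784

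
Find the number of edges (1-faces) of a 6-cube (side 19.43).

An n-cube has C(n,k)·2^(n-k) k-faces. Here C(6,1)·2^5 = 6·32 = 192.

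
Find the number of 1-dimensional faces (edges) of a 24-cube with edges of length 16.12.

Number of 1-faces = C(24,1)·2^(24-1) = 24·8388608 = 201326592.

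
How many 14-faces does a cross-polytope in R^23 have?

Number of 14-faces = 2^(14+1) · C(23,14+1) = 32768 · 490314 = 16066609152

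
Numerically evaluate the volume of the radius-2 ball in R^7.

V = 2048·π^3/105 ≈ 604.77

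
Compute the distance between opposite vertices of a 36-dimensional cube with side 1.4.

d = √(1.4² + 1.4² + ... + 1.4²) [36 terms] = √(36·1.4²) = 1.4√36 = 8.4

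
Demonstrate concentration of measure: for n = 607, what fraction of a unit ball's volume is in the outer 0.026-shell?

1 - (1-0.026)^607 ≈ 0.9999998864 ≈ 99.999989%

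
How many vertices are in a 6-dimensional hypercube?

Number of 0-faces = C(6,0) · 2^(6-0) = 1 · 64 = 64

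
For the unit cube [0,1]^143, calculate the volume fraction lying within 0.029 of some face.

The inner cube has side 1-2·0.029 = 0.942 and volume (0.942)^143 ≈ 0.0001947, so the shell holds 0.999805 of the volume.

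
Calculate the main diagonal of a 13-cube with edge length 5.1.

Diagonal = √13 · 5.1 ≈ 18.3883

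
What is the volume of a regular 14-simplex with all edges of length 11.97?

V = (11.97^14 / 14!) · √((14+1) / 2^14) ≈ 430.274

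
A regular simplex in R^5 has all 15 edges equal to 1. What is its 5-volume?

For a regular n-simplex with edge a, V = (a^n / n!)·√((n+1)/2^n). With a=1, n=5: V ≈ 0.00360844.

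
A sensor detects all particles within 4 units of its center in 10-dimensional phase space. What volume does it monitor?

Volume = π^{10/2}·(4)^10/Γ(6) = 131072·π^5/15 ≈ 2.67404e+06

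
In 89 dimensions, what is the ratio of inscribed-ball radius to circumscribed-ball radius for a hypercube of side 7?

For an n-cube of any side s, the inradius is s/2 and the circumradius is s√n/2, so the ratio is 1/√89 ≈ 0.106.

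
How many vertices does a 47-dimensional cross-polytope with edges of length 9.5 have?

An n-cross-polytope has 2n vertices; here n = 47, giving 94.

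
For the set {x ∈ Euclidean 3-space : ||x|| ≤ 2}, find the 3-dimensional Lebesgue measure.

The n-ball volume is π^(n/2)·r^n/Γ(n/2+1). With n=3, r=2: V = 32·π/3 ≈ 33.5103.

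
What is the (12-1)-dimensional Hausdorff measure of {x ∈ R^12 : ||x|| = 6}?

S_12(6) = 2·π^(12/2)·(6)^11 / Γ(12/2) = 30233088·π^6/5 ≈ 5.81315e+09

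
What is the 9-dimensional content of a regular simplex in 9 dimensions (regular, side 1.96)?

V = (1.96^9 / 9!) · √((9+1) / 2^9) ≈ 0.000164402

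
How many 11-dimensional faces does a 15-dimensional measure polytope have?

Number of 11-faces = C(15,11) · 2^(15-11) = 1365 · 16 = 21840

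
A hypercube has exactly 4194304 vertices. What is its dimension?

Since 2^n = 4194304, we have n = 22.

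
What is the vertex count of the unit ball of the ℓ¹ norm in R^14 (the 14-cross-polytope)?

The vertices are ±e_1, ..., ±e_14, so there are 2·14 = 28.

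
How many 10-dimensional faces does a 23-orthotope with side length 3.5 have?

An n-cube has C(n,k)·2^(n-k) k-faces. Here C(23,10)·2^13 = 1144066·8192 = 9372188672.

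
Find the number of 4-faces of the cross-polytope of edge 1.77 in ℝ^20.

f_4(20-orthoplex) = 2^5 · (20 choose 5) = 496128.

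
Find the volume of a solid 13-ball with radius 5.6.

Volume = π^{13/2}·(5.6)^13/Γ(15/2) ≈ 4.85049e+09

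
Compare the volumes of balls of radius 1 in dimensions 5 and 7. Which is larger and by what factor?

V_5(1) ≈ 5.26379, V_7(1) ≈ 4.72477. The 5-ball is larger by a factor of 1.114.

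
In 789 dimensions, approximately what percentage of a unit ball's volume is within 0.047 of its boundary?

1 - (1-0.047)^789 ≈ 1 - 3.194e-17 ≈ 100.000000%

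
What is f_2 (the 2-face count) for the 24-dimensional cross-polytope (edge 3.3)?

f_2(24-orthoplex) = 2^3 · (24 choose 3) = 16192.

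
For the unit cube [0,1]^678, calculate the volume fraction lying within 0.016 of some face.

The inner cube has side 1-2·0.016 = 0.968 and volume (0.968)^678 ≈ 2.652e-10, so the shell holds 1 - 2.652e-10 of the volume.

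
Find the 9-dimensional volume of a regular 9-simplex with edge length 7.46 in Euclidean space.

V_9 = √(10) · 7.46^9 / (9! · 2^(9/2)) ≈ 27.5582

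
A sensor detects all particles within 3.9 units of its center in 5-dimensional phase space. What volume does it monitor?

V_5(3.9) = π^(5/2) · (3.9)^5 / Γ(5/2 + 1) ≈ 4749.21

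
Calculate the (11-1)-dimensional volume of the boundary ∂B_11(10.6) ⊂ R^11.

The surface area of an n-ball is 2π^(n/2) r^(n-1) / Γ(n/2). For n=11, r=10.6: 3.71156e+11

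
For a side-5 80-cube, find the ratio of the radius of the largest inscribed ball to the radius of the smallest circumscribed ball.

r_in = 5/2 (half the side); r_out = 5√80/2 (half the diagonal). Ratio = 1/√80 ≈ 0.111803.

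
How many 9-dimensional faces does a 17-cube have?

An n-cube has C(n,k)·2^(n-k) k-faces. Here C(17,9)·2^8 = 24310·256 = 6223360.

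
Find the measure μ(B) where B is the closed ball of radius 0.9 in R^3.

Volume = π^{3/2}·(0.9)^3/Γ(5/2) ≈ 3.05363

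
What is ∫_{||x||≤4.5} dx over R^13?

Volume = π^{13/2}·(4.5)^13/Γ(15/2) = 94143178827·π^6/320320 ≈ 2.82556e+08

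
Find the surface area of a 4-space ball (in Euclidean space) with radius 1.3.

The surface area of an n-ball is 2π^(n/2) r^(n-1) / Γ(n/2). For n=4, r=1.3: 43.367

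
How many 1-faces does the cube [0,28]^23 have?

Each of the 2^23 = 8388608 vertices has degree 23; total edges = 23·2^23/2 = 96468992.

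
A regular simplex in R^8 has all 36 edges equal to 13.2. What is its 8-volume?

V = (13.2^8 / 8!) · √((8+1) / 2^8) ≈ 4286.2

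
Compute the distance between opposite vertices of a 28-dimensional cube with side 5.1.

Diagonal = √28 · 5.1 ≈ 26.9867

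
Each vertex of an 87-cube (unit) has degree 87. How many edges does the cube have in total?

The 87-cube has n·2^(n-1) = 87·2^86 = 87·77371252455336267181195264 = 6731298963614255244763987968 edges.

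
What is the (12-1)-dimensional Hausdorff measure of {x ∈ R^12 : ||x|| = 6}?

S = n·V_n(r)/r = 12·V_12(6)/6 (volume-to-surface relation), giving 30233088·π^6/5 ≈ 5.81315e+09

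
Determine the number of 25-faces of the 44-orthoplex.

Number of 25-faces = 2^(25+1) · C(44,25+1) = 67108864 · 1029530696964 = 69090635526382288896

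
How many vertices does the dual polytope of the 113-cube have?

The vertices are ±e_1, ..., ±e_113, so there are 2·113 = 226.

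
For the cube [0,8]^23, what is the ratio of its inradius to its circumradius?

r_in / r_out = (8/2) / (8√23/2) = 1/√23 ≈ 0.208514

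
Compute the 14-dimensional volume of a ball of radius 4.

V = 16777216·π^7/315 ≈ 1.60864e+08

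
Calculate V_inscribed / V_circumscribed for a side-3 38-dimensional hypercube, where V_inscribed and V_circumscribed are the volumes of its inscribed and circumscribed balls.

Volume scales as r^n, and r_in/r_out = 1/√38, giving (1/√38)^38 ≈ 9.64077e-31.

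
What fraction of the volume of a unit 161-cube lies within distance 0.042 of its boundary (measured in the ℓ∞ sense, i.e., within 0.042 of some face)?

Shell fraction = 1 - (1-0.084)^161 ≈ 0.9999992669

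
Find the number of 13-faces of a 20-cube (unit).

f_13(20-cube) = (20 choose 13) · 2^7 = 9922560.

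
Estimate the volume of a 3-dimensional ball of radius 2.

V_3(2) = π^(3/2) · (2)^3 / Γ(3/2 + 1) = 32·π/3 ≈ 33.5103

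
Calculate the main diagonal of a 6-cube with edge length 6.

Diagonal = √6 · 6 ≈ 14.6969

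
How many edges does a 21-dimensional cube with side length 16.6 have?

Number of 1-faces = C(21,1)·2^(21-1) = 21·1048576 = 22020096.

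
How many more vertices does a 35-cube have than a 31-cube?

The 35-cube has 2^35 = 34359738368 vertices. The 31-cube has 2^31 = 2147483648 vertices. Difference: 34359738368 - 2147483648 = 32212254720.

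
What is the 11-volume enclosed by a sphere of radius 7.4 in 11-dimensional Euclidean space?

Volume = π^{11/2}·(7.4)^11/Γ(13/2) ≈ 6.86521e+09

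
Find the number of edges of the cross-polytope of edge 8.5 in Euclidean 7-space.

Each 1-face is the convex hull of 2 vertices, one chosen as ±e_i from each of 2 distinct axes: 2^2·C(7,2) = 84.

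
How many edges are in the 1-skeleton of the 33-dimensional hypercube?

Number of 1-faces = C(33,1)·2^(33-1) = 33·4294967296 = 141733920768.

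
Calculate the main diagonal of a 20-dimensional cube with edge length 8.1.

d = √(8.1² + 8.1² + ... + 8.1²) [20 terms] = √(20·8.1²) = 8.1√20 ≈ 36.2243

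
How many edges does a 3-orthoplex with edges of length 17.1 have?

Each 1-face is the convex hull of 2 vertices, one chosen as ±e_i from each of 2 distinct axes: 2^2·C(3,2) = 12.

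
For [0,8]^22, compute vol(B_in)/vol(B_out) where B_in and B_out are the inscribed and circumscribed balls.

The radii are 8/2 and 8√22/2, so the volume ratio is (1/√22)^22 = 22^{-22/2} ≈ 1.7114e-15.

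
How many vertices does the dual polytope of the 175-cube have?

The 175-dimensional cross-polytope has 2n = 2·175 = 350 vertices.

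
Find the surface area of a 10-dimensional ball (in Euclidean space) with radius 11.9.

|∂B_10(11.9)| ≈ 1.22037e+11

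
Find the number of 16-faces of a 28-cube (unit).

An n-cube has C(n,k)·2^(n-k) k-faces. Here C(28,16)·2^12 = 30421755·4096 = 124607508480.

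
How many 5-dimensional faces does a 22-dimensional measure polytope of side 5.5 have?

Number of 5-faces = C(22,5) · 2^(22-5) = 26334 · 131072 = 3451650048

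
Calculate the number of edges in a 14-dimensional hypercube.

Each of the 2^14 = 16384 vertices has degree 14; total edges = 14·2^14/2 = 114688.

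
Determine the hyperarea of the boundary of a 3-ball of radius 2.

The surface area of an n-ball is 2π^(n/2) r^(n-1) / Γ(n/2). For n=3, r=2: 4πr² = 4π·(2)² ≈ 50.2655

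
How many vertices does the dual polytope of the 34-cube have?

Number of vertices = 2n = 68.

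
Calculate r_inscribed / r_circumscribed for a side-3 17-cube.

Ratio = (s/2)/(s√17/2) = 17^(-1/2) ≈ 0.242536.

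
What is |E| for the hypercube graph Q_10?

Number of 1-faces = C(10,1)·2^(10-1) = 10·512 = 5120.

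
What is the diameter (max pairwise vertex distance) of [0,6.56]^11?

The space diagonal of an n-cube of side s is s√n. Here 6.56·√11 ≈ 21.7571.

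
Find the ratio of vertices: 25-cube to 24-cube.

The 25-cube has 2^25 = 33554432 vertices. The 24-cube has 2^24 = 16777216 vertices. Ratio: 33554432/16777216 = 2.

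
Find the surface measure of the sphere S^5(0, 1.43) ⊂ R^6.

|∂B_6(1.43)| ≈ 185.409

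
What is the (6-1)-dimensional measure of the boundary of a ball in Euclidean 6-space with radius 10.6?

S_6(10.6) = 2·π^(6/2)·(10.6)^5 / Γ(6/2) ≈ 4.14934e+06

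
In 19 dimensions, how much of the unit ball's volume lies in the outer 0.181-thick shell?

1 - (1-0.181)^19 ≈ 0.977489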